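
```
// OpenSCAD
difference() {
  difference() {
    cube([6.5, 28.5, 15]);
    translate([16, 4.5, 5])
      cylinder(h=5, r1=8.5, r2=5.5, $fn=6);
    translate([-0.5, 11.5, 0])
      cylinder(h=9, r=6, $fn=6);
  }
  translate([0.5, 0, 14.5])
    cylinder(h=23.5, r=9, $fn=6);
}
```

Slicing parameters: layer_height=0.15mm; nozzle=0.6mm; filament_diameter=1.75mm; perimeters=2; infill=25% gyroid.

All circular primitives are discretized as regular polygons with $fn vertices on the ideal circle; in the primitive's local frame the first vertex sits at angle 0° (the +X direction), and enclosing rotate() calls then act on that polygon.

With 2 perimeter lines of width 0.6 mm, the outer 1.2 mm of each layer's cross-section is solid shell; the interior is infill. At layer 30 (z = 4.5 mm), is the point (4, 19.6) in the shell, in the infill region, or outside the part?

At z = 4.5 mm: the 6.5×28.5 cube contributes its full rectangle; the cone at (16, 4.5) is absent (z outside [5, 10]); the r=6 cylinder at (-0.5, 11.5) gives a regular 6-gon of circumradius 6 (constant along its height); Subtracting the remaining from the first: starting from the 6.5×28.5 cube, the r=6 cylinder at (-0.5, 11.5) partially overlaps it — only the 41.57 mm² overlap (of its 93.53 mm²) is removed, clipping the outline — 1 connected region; the cylinder at (0.5, 0) is absent (z outside [14.5, 38]); After the difference (first − rest): none of the subtracted shapes is present at this height, so that combined region is unchanged — 1 connected region. Overall, the cross-section is a single solid region. The nearest boundary edge runs (6.50, 28.50)→(6.50, 0.00); distance from the point to it = 2.50 mm. The point is inside the cross-section and 2.50 mm from the nearest boundary — more than the 1.2 mm shell width (2 × 0.6), so it's in the infill interior.

infill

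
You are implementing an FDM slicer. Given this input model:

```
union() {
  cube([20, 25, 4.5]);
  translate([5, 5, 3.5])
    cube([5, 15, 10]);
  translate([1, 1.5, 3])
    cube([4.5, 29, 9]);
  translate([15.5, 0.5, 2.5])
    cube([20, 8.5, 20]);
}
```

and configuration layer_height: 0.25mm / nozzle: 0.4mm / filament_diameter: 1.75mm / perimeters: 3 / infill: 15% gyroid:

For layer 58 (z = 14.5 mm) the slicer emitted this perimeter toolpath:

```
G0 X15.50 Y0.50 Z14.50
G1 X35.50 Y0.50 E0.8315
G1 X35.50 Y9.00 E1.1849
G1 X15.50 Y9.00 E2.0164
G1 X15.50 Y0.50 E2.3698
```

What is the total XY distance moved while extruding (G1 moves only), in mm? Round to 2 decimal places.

57.00 mm

Sum the Euclidean lengths of each G1 segment: total = 57.00 mm.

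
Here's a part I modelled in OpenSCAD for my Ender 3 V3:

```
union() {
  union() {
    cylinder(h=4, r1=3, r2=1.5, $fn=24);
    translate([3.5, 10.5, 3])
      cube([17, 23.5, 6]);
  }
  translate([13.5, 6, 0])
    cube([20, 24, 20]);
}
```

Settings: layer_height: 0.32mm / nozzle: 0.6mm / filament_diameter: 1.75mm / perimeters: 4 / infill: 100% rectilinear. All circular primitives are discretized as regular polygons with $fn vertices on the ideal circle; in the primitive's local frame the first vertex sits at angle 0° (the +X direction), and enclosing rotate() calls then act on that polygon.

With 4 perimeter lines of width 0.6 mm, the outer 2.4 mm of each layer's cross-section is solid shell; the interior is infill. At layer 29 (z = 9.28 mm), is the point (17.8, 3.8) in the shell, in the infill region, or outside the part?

At z = 9.28 mm: the cone does not reach this height (z outside [0, 4]); the cube at (3.5, 10.5) is not intersected at this z (z outside [3, 9]); Taking the union: nothing is present at this height; the 20×24 cube at (13.5, 6) contributes its full rectangle; Merging all regions: only the 20×24 cube at (13.5, 6) is present, so the union is just that shape — 1 connected region. Overall, the cross-section is a single solid region. The nearest boundary edge runs (13.50, 6.00)→(33.50, 6.00); distance from the point to it = 2.20 mm. The point is not inside any of the regions above, so it lies outside the cross-section (2.20 mm from the nearest boundary).

outside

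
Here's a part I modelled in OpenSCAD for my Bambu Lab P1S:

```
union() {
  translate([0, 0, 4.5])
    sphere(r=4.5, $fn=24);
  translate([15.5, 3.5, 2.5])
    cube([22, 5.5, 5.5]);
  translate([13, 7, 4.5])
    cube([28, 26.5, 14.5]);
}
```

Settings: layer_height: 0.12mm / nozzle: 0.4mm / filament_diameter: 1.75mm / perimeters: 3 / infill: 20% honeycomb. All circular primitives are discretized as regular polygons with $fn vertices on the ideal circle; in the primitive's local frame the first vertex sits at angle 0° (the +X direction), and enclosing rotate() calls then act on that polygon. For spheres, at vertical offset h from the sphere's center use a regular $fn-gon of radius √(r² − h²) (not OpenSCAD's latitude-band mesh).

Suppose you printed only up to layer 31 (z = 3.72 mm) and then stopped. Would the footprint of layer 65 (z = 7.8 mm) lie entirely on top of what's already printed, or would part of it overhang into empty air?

Compare the two slices. At z = 3.72: the sphere: section is a regular 24-gon, circumradius = √(r²−h²) = √(4.5²−0.78²) = 4.432 (area = (24/2)·4.432²·sin(360°/24) = 61.00 mm²); the cube at (15.5, 3.5) is present — its section is the full 22×5.5 rectangle (area 121.00 mm²); the cube at (13, 7) does not reach this height (z outside [4.5, 19]); Combining (union): the 2 present regions are separate (no shared area or edge), so areas and boundary lengths simply add and each stays a separate island — area = 182.00 mm². At z = 7.8: the r=4.5 sphere contributes a regular 24-gon of circumradius √(4.5²−3.3²) = 3.059 (area = (24/2)·3.059²·sin(360°/24) = 29.07 mm²); the cube at (15.5, 3.5) (footprint 22×5.5) is included at this height (area 121.00 mm²); the cube at (13, 7) (footprint 28×26.5) is included at this height (area 742.00 mm²); Taking the union: the regions partially overlap — summed areas 892.07 mm² minus the doubly-counted overlap 44.00 mm² gives 848.07 mm² — area = 848.07 mm². Checking containment: at z = 7.8 the cross-section extends beyond the z = 3.72 cross-section by about 698.00 mm².

part overhangs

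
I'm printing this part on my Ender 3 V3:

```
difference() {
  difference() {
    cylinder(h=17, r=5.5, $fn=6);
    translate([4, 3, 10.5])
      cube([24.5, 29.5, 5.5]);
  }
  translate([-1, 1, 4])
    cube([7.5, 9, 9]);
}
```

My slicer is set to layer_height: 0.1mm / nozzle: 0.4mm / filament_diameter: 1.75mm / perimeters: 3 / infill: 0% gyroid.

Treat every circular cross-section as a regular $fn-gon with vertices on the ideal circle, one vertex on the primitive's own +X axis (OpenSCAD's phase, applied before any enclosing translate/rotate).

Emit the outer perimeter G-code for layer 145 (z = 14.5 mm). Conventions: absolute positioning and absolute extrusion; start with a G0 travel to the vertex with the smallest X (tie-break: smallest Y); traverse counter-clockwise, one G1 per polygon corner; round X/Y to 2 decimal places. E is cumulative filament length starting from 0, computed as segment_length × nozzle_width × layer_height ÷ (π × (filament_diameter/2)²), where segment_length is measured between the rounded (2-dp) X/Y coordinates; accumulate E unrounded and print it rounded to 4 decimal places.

At z = 14.5 mm: the r=5.5 cylinder gives a regular 6-gon of circumradius 5.5 (constant along its height); the cube at (4, 3) (footprint 24.5×29.5) is included at this height; Taking the first minus the rest: starting from the r=5.5 cylinder, the 24.5×29.5 cube at (4, 3) misses the remaining region (no effect) — 1 connected region; the cube at (-1, 1) is not intersected at this z (z outside [4, 13]); Taking the first minus the rest: none of the subtracted shapes is present at this height, so that combined region is unchanged — 1 connected region. The outline is a single polygon with 6 vertices. Extrusion per mm of travel: 0.4 × 0.1 / (π × 0.875²) = 0.016630. Accumulating E over each segment gives final E = 0.5486.

G0 X-5.50 Y0.00 Z14.50
G1 X-2.75 Y-4.76 E0.0914
G1 X2.75 Y-4.76 E0.1829
G1 X5.50 Y0.00 E0.2743
G1 X2.75 Y4.76 E0.3657
G1 X-2.75 Y4.76 E0.4572
G1 X-5.50 Y0.00 E0.5486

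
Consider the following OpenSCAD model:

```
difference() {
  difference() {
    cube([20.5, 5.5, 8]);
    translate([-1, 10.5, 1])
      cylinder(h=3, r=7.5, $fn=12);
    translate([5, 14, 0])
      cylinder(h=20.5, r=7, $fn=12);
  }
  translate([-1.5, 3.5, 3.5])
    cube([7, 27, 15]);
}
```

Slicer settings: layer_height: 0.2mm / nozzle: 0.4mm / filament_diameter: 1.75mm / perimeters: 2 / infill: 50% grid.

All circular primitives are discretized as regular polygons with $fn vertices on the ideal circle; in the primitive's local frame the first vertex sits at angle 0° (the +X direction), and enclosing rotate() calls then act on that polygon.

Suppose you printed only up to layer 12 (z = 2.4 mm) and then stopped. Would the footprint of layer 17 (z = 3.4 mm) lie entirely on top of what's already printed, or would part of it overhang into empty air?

Compare the two slices. At z = 2.4: the cube (footprint 20.5×5.5) is included at this height (area 112.75 mm²); the cylinder at (-1, 10.5): section is a regular 12-gon, circumradius r=7.5 (area = (12/2)·7.500²·sin(360°/12) = 168.75 mm²); the r=7 cylinder at (5, 14) gives a regular 12-gon of circumradius 7 (constant along its height) (area = (12/2)·7.000²·sin(360°/12) = 147.00 mm²); Taking the first minus the rest: starting from the 20.5×5.5 cube (112.75 mm²), the r=7.5 cylinder at (-1, 10.5) partially overlaps it — only the 6.24 mm² overlap (of its 168.75 mm²) is removed, clipping the outline; the r=7 cylinder at (5, 14) misses the remaining region (no effect) — area = 106.51 mm²; the cube at (-1.5, 3.5) is absent (z outside [3.5, 18.5]); Taking the first minus the rest: none of the subtracted shapes is present at this height, so the result so far is unchanged — area = 106.51 mm². At z = 3.4: the 20.5×5.5 cube contributes its full rectangle (area 112.75 mm²); the r=7.5 cylinder at (-1, 10.5) gives a regular 12-gon of circumradius 7.5 (constant along its height) (area = (12/2)·7.500²·sin(360°/12) = 168.75 mm²); the r=7 cylinder at (5, 14) contributes a regular 12-gon of circumradius 7 (area = (12/2)·7.000²·sin(360°/12) = 147.00 mm²); After the difference (first − rest): starting from the 20.5×5.5 cube (112.75 mm²), the r=7.5 cylinder at (-1, 10.5) partially overlaps it — only the 6.24 mm² overlap (of its 168.75 mm²) is removed, clipping the outline; the r=7 cylinder at (5, 14) misses the remaining region (no effect) — area = 106.51 mm²; the cube at (-1.5, 3.5) does not reach this height (z outside [3.5, 18.5]); Subtracting the remaining from the first: none of the subtracted shapes is present at this height, so the result so far is unchanged — area = 106.51 mm². Checking containment: the cross-section at z = 3.4 is a subset of the cross-section at z = 2.4.

entirely on top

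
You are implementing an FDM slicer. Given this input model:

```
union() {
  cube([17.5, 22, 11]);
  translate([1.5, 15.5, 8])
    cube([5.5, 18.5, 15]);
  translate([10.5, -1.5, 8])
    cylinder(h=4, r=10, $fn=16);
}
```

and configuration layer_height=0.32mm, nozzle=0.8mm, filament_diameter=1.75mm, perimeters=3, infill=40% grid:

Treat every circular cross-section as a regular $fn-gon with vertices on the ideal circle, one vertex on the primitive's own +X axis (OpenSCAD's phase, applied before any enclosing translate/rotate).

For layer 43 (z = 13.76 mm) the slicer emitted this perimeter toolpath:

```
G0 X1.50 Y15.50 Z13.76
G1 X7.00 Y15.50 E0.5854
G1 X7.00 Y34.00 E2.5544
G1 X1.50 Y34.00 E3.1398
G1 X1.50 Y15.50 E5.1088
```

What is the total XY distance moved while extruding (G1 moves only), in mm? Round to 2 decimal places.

48.00 mm

Sum the Euclidean lengths of each G1 segment: total = 48.00 mm.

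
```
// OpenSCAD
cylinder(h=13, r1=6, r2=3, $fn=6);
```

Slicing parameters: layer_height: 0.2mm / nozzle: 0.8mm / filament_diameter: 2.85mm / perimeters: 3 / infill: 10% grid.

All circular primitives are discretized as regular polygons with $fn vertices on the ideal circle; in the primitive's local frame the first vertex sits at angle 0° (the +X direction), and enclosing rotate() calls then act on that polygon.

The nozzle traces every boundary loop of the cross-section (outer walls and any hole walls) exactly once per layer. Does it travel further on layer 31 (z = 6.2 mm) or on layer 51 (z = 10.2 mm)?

Layer 31 (z = 6.2): the cone (r1=6→r2=3) has section circumradius 4.569 here — a regular 6-gon (perimeter = 2·6·4.569·sin(180°/6) = 27.42 mm). So its perimeter = 27.42 mm. Layer 51 (z = 10.2): the cone contributes a regular 6-gon of circumradius 3.646 (interpolated between r1=6 and r2=3 at t=0.785) (perimeter = 2·6·3.646·sin(180°/6) = 21.88 mm). So its perimeter = 21.88 mm. Layer 31 is larger (27.42 vs 21.88 mm).

layer 31 (z = 6.2 mm)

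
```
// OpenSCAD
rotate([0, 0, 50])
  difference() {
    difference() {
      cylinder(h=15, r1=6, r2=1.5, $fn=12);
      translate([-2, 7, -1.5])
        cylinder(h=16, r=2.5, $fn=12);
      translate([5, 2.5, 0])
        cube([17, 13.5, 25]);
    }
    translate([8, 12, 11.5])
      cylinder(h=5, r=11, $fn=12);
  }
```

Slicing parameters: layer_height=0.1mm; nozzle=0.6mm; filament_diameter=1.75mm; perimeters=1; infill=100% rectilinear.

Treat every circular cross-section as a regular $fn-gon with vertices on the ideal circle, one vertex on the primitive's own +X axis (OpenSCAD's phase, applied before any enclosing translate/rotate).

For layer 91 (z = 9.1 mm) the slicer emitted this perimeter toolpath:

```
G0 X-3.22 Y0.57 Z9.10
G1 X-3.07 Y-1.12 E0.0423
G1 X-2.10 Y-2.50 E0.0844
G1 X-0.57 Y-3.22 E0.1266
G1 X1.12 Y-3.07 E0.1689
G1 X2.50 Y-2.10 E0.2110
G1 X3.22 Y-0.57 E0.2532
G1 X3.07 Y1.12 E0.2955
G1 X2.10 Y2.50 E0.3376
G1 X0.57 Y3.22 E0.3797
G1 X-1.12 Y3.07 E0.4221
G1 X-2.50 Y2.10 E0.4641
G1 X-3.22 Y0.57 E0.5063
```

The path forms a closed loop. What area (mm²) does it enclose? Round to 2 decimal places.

32.03 mm²

Apply the shoelace formula to the sequence of (X, Y) vertices; enclosed area = 32.03 mm².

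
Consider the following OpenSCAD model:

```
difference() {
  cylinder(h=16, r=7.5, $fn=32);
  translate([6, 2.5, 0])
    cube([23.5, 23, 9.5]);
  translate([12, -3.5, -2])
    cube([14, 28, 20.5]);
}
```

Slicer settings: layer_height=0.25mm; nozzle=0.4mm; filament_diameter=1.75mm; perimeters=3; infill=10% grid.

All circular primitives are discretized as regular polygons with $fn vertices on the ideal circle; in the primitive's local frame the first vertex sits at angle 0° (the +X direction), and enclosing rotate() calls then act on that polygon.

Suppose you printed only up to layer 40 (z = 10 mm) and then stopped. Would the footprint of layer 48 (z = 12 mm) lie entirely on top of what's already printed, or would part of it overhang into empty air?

entirely on top

Compare the two slices. At z = 10: the r=7.5 cylinder contributes a regular 32-gon of circumradius 7.5 (area = (32/2)·7.500²·sin(360°/32) = 175.58 mm²); the cube at (6, 2.5) is absent (z outside [0, 9.5]); the 14×28 cube at (12, -3.5) contributes its full rectangle (area 392.00 mm²); Taking the first minus the rest: starting from the r=7.5 cylinder (175.58 mm²), the 14×28 cube at (12, -3.5) misses the remaining region (no effect) — area = 175.58 mm². At z = 12: the r=7.5 cylinder contributes a regular 32-gon of circumradius 7.5 (area = (32/2)·7.500²·sin(360°/32) = 175.58 mm²); the cube at (6, 2.5) is not intersected at this z (z outside [0, 9.5]); the 14×28 cube at (12, -3.5) contributes its full rectangle (area 392.00 mm²); After the difference (first − rest): starting from the r=7.5 cylinder (175.58 mm²), the 14×28 cube at (12, -3.5) misses the remaining region (no effect) — area = 175.58 mm². Checking containment: the cross-section at z = 12 is a subset of the cross-section at z = 10.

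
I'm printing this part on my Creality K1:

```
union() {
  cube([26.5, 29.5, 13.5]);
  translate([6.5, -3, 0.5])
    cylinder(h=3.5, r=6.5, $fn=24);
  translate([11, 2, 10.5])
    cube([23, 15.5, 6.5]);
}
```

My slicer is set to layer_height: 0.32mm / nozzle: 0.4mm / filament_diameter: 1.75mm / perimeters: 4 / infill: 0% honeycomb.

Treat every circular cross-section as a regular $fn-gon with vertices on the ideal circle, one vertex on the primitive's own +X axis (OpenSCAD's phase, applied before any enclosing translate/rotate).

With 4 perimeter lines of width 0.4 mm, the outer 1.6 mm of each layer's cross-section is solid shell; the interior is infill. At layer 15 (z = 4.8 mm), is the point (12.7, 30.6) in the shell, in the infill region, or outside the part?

At z = 4.8 mm: the cube (footprint 26.5×29.5) is included at this height; the cylinder at (6.5, -3) is absent (z outside [0.5, 4]); the cube at (11, 2) does not reach this height (z outside [10.5, 17]); Taking the union: only the 26.5×29.5 cube is present, so the union is just that shape — 1 connected region. Overall, the cross-section is a single solid region. The nearest boundary edge runs (26.50, 29.50)→(0.00, 29.50); distance from the point to it = 1.10 mm. The point is not inside any of the regions above, so it lies outside the cross-section (1.10 mm from the nearest boundary).

outside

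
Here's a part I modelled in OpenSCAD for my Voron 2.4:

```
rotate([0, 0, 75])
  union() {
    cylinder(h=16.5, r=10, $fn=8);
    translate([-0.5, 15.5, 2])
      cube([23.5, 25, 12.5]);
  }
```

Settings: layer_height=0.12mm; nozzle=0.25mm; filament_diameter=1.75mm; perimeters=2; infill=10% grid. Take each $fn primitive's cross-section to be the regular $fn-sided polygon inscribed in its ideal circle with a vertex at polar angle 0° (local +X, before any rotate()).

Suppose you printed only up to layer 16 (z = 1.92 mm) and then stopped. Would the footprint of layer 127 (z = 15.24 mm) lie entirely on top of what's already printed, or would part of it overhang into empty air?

entirely on top

Compare the two slices. At z = 1.92: the r=10 cylinder gives a regular 8-gon of circumradius 10 (constant along its height) (area = (8/2)·10.000²·sin(360°/8) = 282.84 mm²); the cube at (-0.5, 15.5) is absent (z outside [2, 14.5]); Taking the union: only the r=10 cylinder is present, so the union is just that shape — area = 282.84 mm²; (rotated 75° about Z; rotation is an isometry so areas/perimeters/island counts are preserved). At z = 15.24: the cylinder: section is a regular 8-gon, circumradius r=10 (area = (8/2)·10.000²·sin(360°/8) = 282.84 mm²); the cube at (-0.5, 15.5) does not reach this height (z outside [2, 14.5]); Taking the union: only the r=10 cylinder is present, so the union is just that shape — area = 282.84 mm²; (rotated 75° about Z; rotation is an isometry so areas/perimeters/island counts are preserved). Checking containment: the cross-section at z = 15.24 is a subset of the cross-section at z = 1.92.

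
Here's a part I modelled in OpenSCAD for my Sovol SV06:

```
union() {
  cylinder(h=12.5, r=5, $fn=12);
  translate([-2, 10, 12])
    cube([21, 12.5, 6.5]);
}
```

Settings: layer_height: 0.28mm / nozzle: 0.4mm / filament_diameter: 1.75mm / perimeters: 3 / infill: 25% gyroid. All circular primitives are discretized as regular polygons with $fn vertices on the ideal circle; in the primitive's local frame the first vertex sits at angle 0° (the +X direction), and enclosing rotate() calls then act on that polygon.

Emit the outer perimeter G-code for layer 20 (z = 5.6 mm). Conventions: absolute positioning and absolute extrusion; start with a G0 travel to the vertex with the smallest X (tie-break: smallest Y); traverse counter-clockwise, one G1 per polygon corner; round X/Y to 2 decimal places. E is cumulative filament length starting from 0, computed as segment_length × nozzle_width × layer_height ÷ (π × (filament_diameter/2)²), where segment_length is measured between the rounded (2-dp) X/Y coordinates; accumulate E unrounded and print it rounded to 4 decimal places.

G0 X-5.00 Y0.00 Z5.60
G1 X-4.33 Y-2.50 E0.1205
G1 X-2.50 Y-4.33 E0.2410
G1 X0.00 Y-5.00 E0.3615
G1 X2.50 Y-4.33 E0.4821
G1 X4.33 Y-2.50 E0.6026
G1 X5.00 Y0.00 E0.7231
G1 X4.33 Y2.50 E0.8436
G1 X2.50 Y4.33 E0.9641
G1 X0.00 Y5.00 E1.0846
G1 X-2.50 Y4.33 E1.2052
G1 X-4.33 Y2.50 E1.3257
G1 X-5.00 Y0.00 E1.4462

At z = 5.6 mm: the r=5 cylinder gives a regular 12-gon of circumradius 5 (constant along its height); the cube at (-2, 10) does not reach this height (z outside [12, 18.5]); Merging all regions: only the r=5 cylinder is present, so the union is just that shape — 1 connected region. The outline is a single polygon with 12 vertices. Extrusion per mm of travel: 0.4 × 0.28 / (π × 0.875²) = 0.046564. Accumulating E over each segment gives final E = 1.4462.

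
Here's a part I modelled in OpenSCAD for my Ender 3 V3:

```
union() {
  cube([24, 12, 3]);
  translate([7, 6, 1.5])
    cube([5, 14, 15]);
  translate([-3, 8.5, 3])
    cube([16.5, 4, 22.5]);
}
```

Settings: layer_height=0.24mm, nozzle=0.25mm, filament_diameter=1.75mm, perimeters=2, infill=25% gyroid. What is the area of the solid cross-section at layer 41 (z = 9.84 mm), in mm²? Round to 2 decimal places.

At z = 9.84 mm: the cube is absent (z outside [0, 3]); the cube at (7, 6) (footprint 5×14) is included at this height (area 70.00 mm²); the cube at (-3, 8.5) (footprint 16.5×4) is included at this height (area 66.00 mm²); Merging all regions: the regions partially overlap — summed areas 136.00 mm² minus the doubly-counted overlap 20.00 mm² gives 116.00 mm² — area = 116.00 mm². Overall, the cross-section is a single solid region. Net area = 116.00 mm².

116.00 mm²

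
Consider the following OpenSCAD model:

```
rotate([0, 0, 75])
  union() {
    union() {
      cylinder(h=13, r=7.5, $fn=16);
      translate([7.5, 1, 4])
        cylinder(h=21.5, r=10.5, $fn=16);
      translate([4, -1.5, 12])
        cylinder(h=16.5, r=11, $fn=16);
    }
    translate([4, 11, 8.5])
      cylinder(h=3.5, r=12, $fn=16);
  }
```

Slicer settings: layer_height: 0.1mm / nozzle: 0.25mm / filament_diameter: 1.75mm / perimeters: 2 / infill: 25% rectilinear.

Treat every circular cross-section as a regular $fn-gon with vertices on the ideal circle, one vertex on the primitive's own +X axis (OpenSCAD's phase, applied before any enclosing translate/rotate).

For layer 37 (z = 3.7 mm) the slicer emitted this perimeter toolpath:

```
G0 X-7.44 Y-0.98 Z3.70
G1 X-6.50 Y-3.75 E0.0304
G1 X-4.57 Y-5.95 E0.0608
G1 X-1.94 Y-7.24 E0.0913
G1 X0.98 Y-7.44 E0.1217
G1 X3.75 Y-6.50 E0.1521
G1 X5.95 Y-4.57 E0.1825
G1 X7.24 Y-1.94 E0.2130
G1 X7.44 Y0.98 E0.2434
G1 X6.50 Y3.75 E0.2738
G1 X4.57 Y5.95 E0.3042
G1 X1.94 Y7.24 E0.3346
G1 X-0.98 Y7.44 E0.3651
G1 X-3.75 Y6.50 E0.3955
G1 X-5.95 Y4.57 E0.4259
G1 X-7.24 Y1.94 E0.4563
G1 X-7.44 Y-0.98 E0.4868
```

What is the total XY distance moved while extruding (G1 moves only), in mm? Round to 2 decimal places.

46.83 mm

Sum the Euclidean lengths of each G1 segment: total = 46.83 mm.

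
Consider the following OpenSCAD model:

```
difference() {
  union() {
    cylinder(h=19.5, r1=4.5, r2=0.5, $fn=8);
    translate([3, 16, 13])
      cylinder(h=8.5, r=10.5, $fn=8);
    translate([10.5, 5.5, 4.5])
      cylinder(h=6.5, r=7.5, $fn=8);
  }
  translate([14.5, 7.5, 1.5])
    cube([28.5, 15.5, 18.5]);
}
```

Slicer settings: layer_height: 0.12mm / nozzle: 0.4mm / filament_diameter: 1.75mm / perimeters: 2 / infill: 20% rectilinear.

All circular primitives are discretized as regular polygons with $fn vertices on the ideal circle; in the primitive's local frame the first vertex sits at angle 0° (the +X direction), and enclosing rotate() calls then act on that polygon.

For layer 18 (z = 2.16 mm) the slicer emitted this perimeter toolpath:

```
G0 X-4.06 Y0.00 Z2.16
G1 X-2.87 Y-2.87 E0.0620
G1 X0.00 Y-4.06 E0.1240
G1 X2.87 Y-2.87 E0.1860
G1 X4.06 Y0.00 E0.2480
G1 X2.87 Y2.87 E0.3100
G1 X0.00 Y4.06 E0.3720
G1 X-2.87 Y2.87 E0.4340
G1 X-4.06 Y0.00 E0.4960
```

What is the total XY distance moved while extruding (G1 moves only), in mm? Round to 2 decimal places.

Sum the Euclidean lengths of each G1 segment: total = 24.86 mm.

24.86 mm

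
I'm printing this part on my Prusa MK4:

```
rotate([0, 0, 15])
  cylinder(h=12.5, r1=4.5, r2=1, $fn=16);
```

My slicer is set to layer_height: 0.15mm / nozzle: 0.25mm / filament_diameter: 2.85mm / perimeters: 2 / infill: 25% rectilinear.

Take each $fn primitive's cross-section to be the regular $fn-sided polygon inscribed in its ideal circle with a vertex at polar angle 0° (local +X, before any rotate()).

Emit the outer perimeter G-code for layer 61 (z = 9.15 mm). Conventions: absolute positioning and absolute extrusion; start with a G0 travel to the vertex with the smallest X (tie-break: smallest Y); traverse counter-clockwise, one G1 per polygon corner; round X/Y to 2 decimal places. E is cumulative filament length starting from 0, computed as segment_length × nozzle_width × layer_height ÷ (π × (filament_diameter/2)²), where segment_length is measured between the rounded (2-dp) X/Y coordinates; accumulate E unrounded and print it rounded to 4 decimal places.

G0 X-1.92 Y0.25 Z9.15
G1 X-1.87 Y-0.50 E0.0044
G1 X-1.54 Y-1.18 E0.0089
G1 X-0.97 Y-1.68 E0.0133
G1 X-0.25 Y-1.92 E0.0178
G1 X0.50 Y-1.87 E0.0222
G1 X1.18 Y-1.54 E0.0266
G1 X1.68 Y-0.97 E0.0311
G1 X1.92 Y-0.25 E0.0356
G1 X1.87 Y0.50 E0.0400
G1 X1.54 Y1.18 E0.0444
G1 X0.97 Y1.68 E0.0489
G1 X0.25 Y1.92 E0.0533
G1 X-0.50 Y1.87 E0.0578
G1 X-1.18 Y1.54 E0.0622
G1 X-1.68 Y0.97 E0.0667
G1 X-1.92 Y0.25 E0.0711

At z = 9.15 mm: the cone (r1=4.5→r2=1) has section circumradius 1.938 here — a regular 16-gon; (whole slice rotated 15° about Z — lengths, areas and connectivity unchanged). The outline is a single polygon with 16 vertices. Extrusion per mm of travel: 0.25 × 0.15 / (π × 1.425²) = 0.005878. Accumulating E over each segment gives final E = 0.0711.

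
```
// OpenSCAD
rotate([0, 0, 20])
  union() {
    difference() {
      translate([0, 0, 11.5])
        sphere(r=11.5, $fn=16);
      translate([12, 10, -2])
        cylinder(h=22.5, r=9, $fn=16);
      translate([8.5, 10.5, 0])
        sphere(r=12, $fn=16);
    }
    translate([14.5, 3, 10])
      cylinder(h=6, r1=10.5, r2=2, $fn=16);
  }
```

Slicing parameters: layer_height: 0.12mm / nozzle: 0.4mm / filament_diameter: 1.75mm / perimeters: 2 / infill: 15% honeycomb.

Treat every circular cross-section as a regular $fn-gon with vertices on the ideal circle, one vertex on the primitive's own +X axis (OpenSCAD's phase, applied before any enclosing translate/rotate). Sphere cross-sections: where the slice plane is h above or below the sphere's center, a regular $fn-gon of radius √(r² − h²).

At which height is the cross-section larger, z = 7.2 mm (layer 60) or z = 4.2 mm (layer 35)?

layer 60 (z = 7.2 mm)

Layer 60 (z = 7.2): the r=11.5 sphere contributes a regular 16-gon of circumradius √(11.5²−4.3²) = 10.666 (area = (16/2)·10.666²·sin(360°/16) = 348.27 mm²); the r=9 cylinder at (12, 10) gives a regular 16-gon of circumradius 9 (constant along its height) (area = (16/2)·9.000²·sin(360°/16) = 247.98 mm²); the sphere at (8.5, 10.5): section is a regular 16-gon, circumradius = √(r²−h²) = √(12²−7.2²) = 9.600 (area = (16/2)·9.600²·sin(360°/16) = 282.14 mm²); Taking the first minus the rest: starting from the r=11.5 sphere (348.27 mm²), the r=9 cylinder at (12, 10) partially overlaps it — only the 29.64 mm² overlap (of its 247.98 mm²) is removed, clipping the outline; the r=12 sphere at (8.5, 10.5) partially overlaps it — only the 36.53 mm² overlap (of its 282.14 mm²) is removed, clipping the outline — area = 282.10 mm²; the cone at (14.5, 3) is not intersected at this z (z outside [10, 16]); Combining (union): only that combined region is present, so the union is just that shape — area = 282.10 mm²; (whole slice rotated 20° about Z — lengths, areas and connectivity unchanged). So its area = 282.10 mm². Layer 35 (z = 4.2): the sphere: section is a regular 16-gon, circumradius = √(r²−h²) = √(11.5²−7.3²) = 8.886 (area = (16/2)·8.886²·sin(360°/16) = 241.73 mm²); the cylinder at (12, 10): section is a regular 16-gon, circumradius r=9 (area = (16/2)·9.000²·sin(360°/16) = 247.98 mm²); the sphere at (8.5, 10.5): section is a regular 16-gon, circumradius = √(r²−h²) = √(12²−4.2²) = 11.241 (area = (16/2)·11.241²·sin(360°/16) = 386.85 mm²); Taking the first minus the rest: starting from the r=11.5 sphere (241.73 mm²), the r=9 cylinder at (12, 10) partially overlaps it — only the 11.32 mm² overlap (of its 247.98 mm²) is removed, clipping the outline; the r=12 sphere at (8.5, 10.5) partially overlaps it — only the 52.08 mm² overlap (of its 386.85 mm²) is removed, clipping the outline — area = 178.34 mm²; the cone at (14.5, 3) is absent (z outside [10, 16]); Merging all regions: only that combined region is present, so the union is just that shape — area = 178.34 mm²; (whole slice rotated 20° about Z — lengths, areas and connectivity unchanged). So its area = 178.34 mm². Layer 60 is larger (282.10 vs 178.34 mm²).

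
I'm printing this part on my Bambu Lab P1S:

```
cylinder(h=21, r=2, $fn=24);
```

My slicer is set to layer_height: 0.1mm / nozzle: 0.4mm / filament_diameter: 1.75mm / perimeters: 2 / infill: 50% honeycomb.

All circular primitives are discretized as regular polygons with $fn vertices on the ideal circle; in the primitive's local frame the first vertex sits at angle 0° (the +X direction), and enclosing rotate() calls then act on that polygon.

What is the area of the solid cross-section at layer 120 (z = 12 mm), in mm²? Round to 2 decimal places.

At z = 12 mm: the cylinder: section is a regular 24-gon, circumradius r=2 (area = (24/2)·2.000²·sin(360°/24) = 12.42 mm²). Overall, the cross-section is a single solid region. Net area = 12.42 mm².

12.42 mm²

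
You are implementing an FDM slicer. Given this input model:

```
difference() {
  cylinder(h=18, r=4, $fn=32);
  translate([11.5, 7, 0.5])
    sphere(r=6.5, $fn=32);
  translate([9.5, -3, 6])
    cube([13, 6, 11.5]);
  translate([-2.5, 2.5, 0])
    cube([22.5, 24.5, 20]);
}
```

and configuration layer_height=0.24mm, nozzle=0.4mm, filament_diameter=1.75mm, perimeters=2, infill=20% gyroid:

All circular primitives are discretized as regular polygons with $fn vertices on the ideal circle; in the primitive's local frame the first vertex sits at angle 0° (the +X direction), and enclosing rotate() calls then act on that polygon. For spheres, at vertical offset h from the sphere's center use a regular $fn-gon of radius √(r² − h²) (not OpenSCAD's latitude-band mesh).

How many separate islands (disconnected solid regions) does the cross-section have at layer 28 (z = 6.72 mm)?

At z = 6.72 mm: the cylinder: section is a regular 32-gon, circumradius r=4; the r=6.5 sphere at (11.5, 7) slices to a regular 32-gon of circumradius 1.887 (√(r²−h²) with h=6.22 from center); the cube at (9.5, -3) is present — its section is the full 13×6 rectangle; the 22.5×24.5 cube at (-2.5, 2.5) contributes its full rectangle; After the difference (first − rest): starting from the r=4 cylinder, the r=6.5 sphere at (11.5, 7) misses the remaining region (no effect); the 13×6 cube at (9.5, -3) misses the remaining region (no effect); the 22.5×24.5 cube at (-2.5, 2.5) partially overlaps it — only the 6.24 mm² overlap (of its 551.25 mm²) is removed, clipping the outline — 1 connected region. Overall, the cross-section is a single solid region. Island count = 1.

1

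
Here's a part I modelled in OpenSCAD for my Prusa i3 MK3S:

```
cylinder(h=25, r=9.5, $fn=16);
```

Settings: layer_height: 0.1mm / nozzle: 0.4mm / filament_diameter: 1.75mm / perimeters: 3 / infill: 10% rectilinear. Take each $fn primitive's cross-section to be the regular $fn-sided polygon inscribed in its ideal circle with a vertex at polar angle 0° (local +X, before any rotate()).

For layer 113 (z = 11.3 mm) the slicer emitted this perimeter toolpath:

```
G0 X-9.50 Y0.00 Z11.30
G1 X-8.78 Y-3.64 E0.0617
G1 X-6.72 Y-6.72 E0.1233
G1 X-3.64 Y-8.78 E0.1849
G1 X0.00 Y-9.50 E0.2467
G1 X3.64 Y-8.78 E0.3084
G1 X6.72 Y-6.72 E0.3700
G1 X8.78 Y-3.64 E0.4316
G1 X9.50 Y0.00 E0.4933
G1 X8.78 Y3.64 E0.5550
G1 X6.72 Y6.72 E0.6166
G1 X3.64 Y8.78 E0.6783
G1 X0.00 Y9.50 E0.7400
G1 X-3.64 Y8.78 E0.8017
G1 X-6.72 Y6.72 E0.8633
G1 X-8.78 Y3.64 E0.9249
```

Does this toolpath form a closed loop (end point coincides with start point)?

Start point (G0): (-9.50, 0.00). End point (last G1): the path does not return to the start — open.

no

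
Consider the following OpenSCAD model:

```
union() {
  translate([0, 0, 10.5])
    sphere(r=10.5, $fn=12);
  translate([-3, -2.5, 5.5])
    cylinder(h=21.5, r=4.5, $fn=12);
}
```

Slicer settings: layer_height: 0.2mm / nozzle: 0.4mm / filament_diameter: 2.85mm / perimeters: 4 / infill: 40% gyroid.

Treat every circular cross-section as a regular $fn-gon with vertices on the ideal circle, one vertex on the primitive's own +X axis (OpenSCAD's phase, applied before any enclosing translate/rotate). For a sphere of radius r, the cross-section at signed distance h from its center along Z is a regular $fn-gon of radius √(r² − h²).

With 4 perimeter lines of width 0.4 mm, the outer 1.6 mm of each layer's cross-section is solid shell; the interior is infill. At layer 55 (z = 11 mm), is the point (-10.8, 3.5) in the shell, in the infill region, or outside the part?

outside

At z = 11 mm: the r=10.5 sphere contributes a regular 12-gon of circumradius √(10.5²−0.5²) = 10.488; the r=4.5 cylinder at (-3, -2.5) gives a regular 12-gon of circumradius 4.5 (constant along its height); Merging all regions: the r=4.5 cylinder at (-3, -2.5) lies entirely inside the r=10.5 sphere, so the union is just the r=10.5 sphere — 1 connected region. Overall, the cross-section is a single solid region. The nearest boundary edge runs (-10.49, 0.00)→(-9.08, 5.24); distance from the point to it = 1.21 mm. The point is not inside any of the regions above, so it lies outside the cross-section (1.21 mm from the nearest boundary).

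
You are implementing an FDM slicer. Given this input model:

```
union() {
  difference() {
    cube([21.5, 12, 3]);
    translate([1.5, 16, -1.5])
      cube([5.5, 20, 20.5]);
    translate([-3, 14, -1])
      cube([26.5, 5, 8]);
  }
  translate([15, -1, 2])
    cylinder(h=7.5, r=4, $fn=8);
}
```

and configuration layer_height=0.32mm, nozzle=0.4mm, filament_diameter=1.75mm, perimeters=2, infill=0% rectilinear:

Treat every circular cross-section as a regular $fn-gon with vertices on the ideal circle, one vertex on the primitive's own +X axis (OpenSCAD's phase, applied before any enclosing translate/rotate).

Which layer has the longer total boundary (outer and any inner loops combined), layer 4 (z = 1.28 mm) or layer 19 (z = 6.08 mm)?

layer 4 (z = 1.28 mm)

Layer 4 (z = 1.28): the cube is present — its section is the full 21.5×12 rectangle (perimeter 67.00 mm); the cube at (1.5, 16) is present — its section is the full 5.5×20 rectangle (perimeter 51.00 mm); the cube at (-3, 14) (footprint 26.5×5) is included at this height (perimeter 63.00 mm); Subtracting the remaining from the first: starting from the 21.5×12 cube, the 5.5×20 cube at (1.5, 16) misses the remaining region (no effect); the 26.5×5 cube at (-3, 14) misses the remaining region (no effect) — boundary = 67.00 mm; the cylinder at (15, -1) does not reach this height (z outside [2, 9.5]); Merging all regions: only the result so far is present, so the union is just that shape — boundary = 67.00 mm. So its perimeter = 67.00 mm. Layer 19 (z = 6.08): the cube is absent (z outside [0, 3]); the cube at (1.5, 16) is present — its section is the full 5.5×20 rectangle (perimeter 51.00 mm); the cube at (-3, 14) is present — its section is the full 26.5×5 rectangle (perimeter 63.00 mm); Subtracting the remaining from the first: the first operand is absent here, so nothing remains; the r=4 cylinder at (15, -1) gives a regular 8-gon of circumradius 4 (constant along its height) (perimeter = 2·8·4.000·sin(180°/8) = 24.49 mm); Combining (union): only the r=4 cylinder at (15, -1) is present, so the union is just that shape — boundary = 24.49 mm. So its perimeter = 24.49 mm. Layer 4 is larger (67.00 vs 24.49 mm).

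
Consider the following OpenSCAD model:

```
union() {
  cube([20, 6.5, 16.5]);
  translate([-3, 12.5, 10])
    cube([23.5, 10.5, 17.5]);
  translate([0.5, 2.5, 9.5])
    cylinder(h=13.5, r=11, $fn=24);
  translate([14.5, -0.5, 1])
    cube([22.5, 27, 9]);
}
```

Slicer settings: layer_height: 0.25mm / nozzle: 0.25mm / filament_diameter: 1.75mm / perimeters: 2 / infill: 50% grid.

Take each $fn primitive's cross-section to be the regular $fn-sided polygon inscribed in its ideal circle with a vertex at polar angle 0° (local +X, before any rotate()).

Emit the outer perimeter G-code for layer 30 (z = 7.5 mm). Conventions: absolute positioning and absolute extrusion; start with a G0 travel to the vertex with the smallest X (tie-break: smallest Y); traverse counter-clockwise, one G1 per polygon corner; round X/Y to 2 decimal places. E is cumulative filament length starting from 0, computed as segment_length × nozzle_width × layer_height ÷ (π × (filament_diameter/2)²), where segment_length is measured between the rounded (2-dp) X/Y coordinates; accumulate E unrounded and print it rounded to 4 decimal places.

At z = 7.5 mm: the 20×6.5 cube contributes its full rectangle; the cube at (-3, 12.5) does not reach this height (z outside [10, 27.5]); the cylinder at (0.5, 2.5) is absent (z outside [9.5, 23]); the cube at (14.5, -0.5) is present — its section is the full 22.5×27 rectangle; Combining (union): the regions partially overlap (shared area 35.75 mm²), so overlapping operands fuse into one piece — 1 connected region. The outline is a single polygon with 8 vertices. Extrusion per mm of travel: 0.25 × 0.25 / (π × 0.875²) = 0.025984. Accumulating E over each segment gives final E = 3.3260.

G0 X0.00 Y0.00 Z7.50
G1 X14.50 Y0.00 E0.3768
G1 X14.50 Y-0.50 E0.3898
G1 X37.00 Y-0.50 E0.9744
G1 X37.00 Y26.50 E1.6760
G1 X14.50 Y26.50 E2.2606
G1 X14.50 Y6.50 E2.7803
G1 X0.00 Y6.50 E3.1571
G1 X0.00 Y0.00 E3.3260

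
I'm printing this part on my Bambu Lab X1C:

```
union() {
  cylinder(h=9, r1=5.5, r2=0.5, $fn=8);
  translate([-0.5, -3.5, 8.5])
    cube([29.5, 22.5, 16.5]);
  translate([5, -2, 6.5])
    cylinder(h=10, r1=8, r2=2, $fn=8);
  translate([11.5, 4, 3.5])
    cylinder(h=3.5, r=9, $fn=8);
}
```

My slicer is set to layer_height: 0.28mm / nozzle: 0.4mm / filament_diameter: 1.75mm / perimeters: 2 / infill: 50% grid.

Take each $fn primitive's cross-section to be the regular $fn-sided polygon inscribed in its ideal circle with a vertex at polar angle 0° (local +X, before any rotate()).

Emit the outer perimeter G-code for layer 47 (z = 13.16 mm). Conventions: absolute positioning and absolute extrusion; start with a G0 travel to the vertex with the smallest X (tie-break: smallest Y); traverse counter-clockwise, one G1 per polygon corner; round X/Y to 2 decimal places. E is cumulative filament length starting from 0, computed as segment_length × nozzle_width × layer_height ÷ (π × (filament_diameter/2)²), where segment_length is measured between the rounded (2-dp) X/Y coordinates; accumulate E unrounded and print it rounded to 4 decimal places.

At z = 13.16 mm: the cone does not reach this height (z outside [0, 9]); the 29.5×22.5 cube at (-0.5, -3.5) contributes its full rectangle; the cone at (5, -2) (r1=8→r2=2) has section circumradius 4.004 here — a regular 8-gon; the cylinder at (11.5, 4) is absent (z outside [3.5, 7]); Taking the union: the regions partially overlap (shared area 33.75 mm²), so overlapping operands fuse into one piece — 1 connected region. The outline is a single polygon with 9 vertices. Extrusion per mm of travel: 0.4 × 0.28 / (π × 0.875²) = 0.046564. Accumulating E over each segment gives final E = 4.9471.

G0 X-0.50 Y-3.50 Z13.16
G1 X1.62 Y-3.50 E0.0987
G1 X2.17 Y-4.83 E0.1657
G1 X5.00 Y-6.00 E0.3083
G1 X7.83 Y-4.83 E0.4509
G1 X8.38 Y-3.50 E0.5179
G1 X29.00 Y-3.50 E1.4781
G1 X29.00 Y19.00 E2.5258
G1 X-0.50 Y19.00 E3.8994
G1 X-0.50 Y-3.50 E4.9471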